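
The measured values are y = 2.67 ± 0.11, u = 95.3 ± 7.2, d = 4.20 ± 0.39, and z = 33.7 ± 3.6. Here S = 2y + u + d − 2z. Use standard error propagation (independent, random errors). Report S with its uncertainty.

For a sum/difference, combine absolute errors in quadrature:
  (2·δy)² = 0.0484;  (δu)² = 51.8;  (δd)² = 0.152;  (2·δz)² = 51.8
δS = √(104) = 10.2
S = 37.4.

37.4 ± 10.2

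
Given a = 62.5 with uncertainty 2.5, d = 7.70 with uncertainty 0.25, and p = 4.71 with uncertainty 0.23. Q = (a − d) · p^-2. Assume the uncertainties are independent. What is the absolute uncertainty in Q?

0.267

Let u = a − d = 54.8. δu = √(δa² + δd²) = √(6.25 + 0.0625) = 2.51, so δu/u = 0.0458.
Q is then a monomial in u, p:
δQ/Q = √((δu/u)² + (-2·δp/p)²) = √(0.00210 + 0.00954) = 0.108
Q = 2.47, so δQ = 0.108 × 2.47 = 0.267.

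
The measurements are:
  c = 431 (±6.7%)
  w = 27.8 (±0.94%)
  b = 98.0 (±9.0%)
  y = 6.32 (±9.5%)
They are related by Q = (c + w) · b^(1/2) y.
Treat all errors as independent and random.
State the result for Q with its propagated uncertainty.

28700 ± 3520

Let u = c + w = 459. δu = √(δc² + δw²) = √(834 + 0.0683) = 28.9, so δu/u = 0.0629.
Q is then a monomial in u, b, y:
δQ/Q = √((δu/u)² + (½·δb/b)² + (1·δy/y)²) = √(0.00396 + 0.00202 + 0.00903) = 0.123
Q = 28700, so δQ = 0.123 × 28700 = 3520.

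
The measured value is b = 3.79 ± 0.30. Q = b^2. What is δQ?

Each factor contributes (exponent × relative error)² to (δQ/Q)²:
  (2·δb/b)² = (2×0.0792)² = 0.0251
δQ/Q = √(0.0251) = 0.158
Q = 14.4, so δQ = 0.158 × 14.4 = 2.27.

2.27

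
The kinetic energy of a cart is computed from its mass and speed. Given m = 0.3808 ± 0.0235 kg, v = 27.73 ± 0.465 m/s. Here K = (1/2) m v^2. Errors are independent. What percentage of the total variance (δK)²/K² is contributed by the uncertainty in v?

(δK/K)² = (1·δm/m)² + (2·δv/v)²
  m term: (1×0.0617)² = 0.00381
  v term: (2×0.0168)² = 0.00112
Total = 0.00493. Share from v = 0.00112/0.00493 = 0.228.

22.8%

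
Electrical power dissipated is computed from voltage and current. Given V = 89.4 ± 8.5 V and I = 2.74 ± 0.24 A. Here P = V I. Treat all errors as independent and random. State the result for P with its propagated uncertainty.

245 ± 31.7 W

Since P is a product/quotient, work with relative uncertainties:
  (1·δV/V)² = (1×0.0951)² = 0.00904;  (1·δI/I)² = (1×0.0876)² = 0.00767
δP/P = √(0.0167) = 0.129
P = 245 W, so δP = 0.129 × 245 = 31.7 W.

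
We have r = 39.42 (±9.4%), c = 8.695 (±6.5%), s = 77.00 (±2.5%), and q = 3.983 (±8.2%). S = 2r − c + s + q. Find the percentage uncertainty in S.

For a sum/difference, combine absolute errors in quadrature:
  (2·δr)² = 54.9;  (δc)² = 0.319;  (δs)² = 3.71;  (δq)² = 0.107
δS = √(59.1) = 7.68
S = 151.1, so δS/S = 7.68/151.1 = 0.0508.

5.08%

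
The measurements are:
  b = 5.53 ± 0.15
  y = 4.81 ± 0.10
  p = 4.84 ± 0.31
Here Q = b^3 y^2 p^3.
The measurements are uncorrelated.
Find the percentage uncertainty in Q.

21.3%

Relative error in a monomial: (δQ/Q)² = Σ (nᵢ · δxᵢ/xᵢ)².
  (3·δb/b)² = (3×0.0271)² = 0.00662;  (2·δy/y)² = (2×0.0208)² = 0.00173;  (3·δp/p)² = (3×0.0640)² = 0.0369
δQ/Q = √(0.0453) = 0.213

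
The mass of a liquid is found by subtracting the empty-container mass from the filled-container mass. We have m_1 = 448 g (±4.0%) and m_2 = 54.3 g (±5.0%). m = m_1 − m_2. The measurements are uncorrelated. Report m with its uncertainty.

394 ± 18.1 g

Each term contributes (cᵢ δxᵢ)² to (δm)²:
  (δm_1)² = 321;  (δm_2)² = 7.37
δm = √(328) = 18.1 g
m = 394 g.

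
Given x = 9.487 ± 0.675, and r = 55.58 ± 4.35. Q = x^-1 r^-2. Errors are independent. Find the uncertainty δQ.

5.87e-06

Since Q is a product/quotient, work with relative uncertainties:
  (-1·δx/x)² = (-1×0.0711)² = 0.00506;  (-2·δr/r)² = (-2×0.0783)² = 0.0245
δQ/Q = √(0.0296) = 0.172
Q = 3.412e-05, so δQ = 0.172 × 3.412e-05 = 5.87e-06.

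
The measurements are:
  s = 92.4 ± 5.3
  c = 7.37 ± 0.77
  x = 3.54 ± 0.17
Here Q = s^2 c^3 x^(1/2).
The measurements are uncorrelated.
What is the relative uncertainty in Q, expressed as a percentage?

Since Q is a product/quotient, work with relative uncertainties:
  (2·δs/s)² = (2×0.0574)² = 0.0132;  (3·δc/c)² = (3×0.104)² = 0.0982;  (½·δx/x)² = (0.5×0.0480)² = 0.000577
δQ/Q = √(0.112) = 0.335

33.5%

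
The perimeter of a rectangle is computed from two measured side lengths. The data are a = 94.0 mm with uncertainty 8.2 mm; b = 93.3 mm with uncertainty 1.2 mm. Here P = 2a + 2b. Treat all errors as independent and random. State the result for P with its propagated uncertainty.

375 ± 16.6 mm

Sums and differences: (δP)² = Σ (cᵢ δxᵢ)².
  (2·δa)² = 269;  (2·δb)² = 5.76
δP = √(275) = 16.6 mm
P = 375 mm.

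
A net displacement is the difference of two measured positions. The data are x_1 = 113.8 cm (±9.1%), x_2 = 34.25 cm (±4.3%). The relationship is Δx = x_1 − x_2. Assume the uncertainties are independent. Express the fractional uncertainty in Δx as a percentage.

13.1%

Each term contributes (cᵢ δxᵢ)² to (δΔx)²:
  (δx_1)² = 107;  (δx_2)² = 2.17
δΔx = √(109) = 10.5 cm
Δx = 79.55 cm, so δΔx/Δx = 10.5/79.55 = 0.131.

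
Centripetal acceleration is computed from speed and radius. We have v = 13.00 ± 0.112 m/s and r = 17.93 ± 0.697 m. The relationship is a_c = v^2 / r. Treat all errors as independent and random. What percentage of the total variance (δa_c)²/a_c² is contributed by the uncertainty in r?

83.6%

(δa_c/a_c)² = (2·δv/v)² + (-1·δr/r)²
  v term: (2×0.00862)² = 0.000297
  r term: (-1×0.0389)² = 0.00151
Total = 0.00181. Share from r = 0.00151/0.00181 = 0.836.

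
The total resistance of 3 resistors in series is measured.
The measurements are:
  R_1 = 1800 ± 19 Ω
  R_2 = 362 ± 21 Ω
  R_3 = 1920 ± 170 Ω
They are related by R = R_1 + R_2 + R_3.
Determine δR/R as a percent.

Absolute uncertainties add in quadrature for a linear combination:
  (δR_1)² = 361;  (δR_2)² = 441;  (δR_3)² = 28900
δR = √(29700) = 172 Ω
R = 4080 Ω, so δR/R = 172/4080 = 0.0422.

4.22%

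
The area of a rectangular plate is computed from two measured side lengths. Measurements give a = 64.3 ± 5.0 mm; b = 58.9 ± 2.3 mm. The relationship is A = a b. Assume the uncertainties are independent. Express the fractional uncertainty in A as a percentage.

Since A is a product/quotient, work with relative uncertainties:
  (1·δa/a)² = (1×0.0778)² = 0.00605;  (1·δb/b)² = (1×0.0390)² = 0.00152
δA/A = √(0.00757) = 0.0870

8.70%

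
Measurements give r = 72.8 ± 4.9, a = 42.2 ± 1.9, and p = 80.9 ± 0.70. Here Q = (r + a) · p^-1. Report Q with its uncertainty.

Let u = r + a = 115. δu = √(δr² + δa²) = √(24.0 + 3.61) = 5.26, so δu/u = 0.0457.
Q is then a monomial in u, p:
δQ/Q = √((δu/u)² + (-1·δp/p)²) = √(0.00209 + 7.49e-05) = 0.0465
Q = 1.42, so δQ = 0.0465 × 1.42 = 0.0661.

1.42 ± 0.0661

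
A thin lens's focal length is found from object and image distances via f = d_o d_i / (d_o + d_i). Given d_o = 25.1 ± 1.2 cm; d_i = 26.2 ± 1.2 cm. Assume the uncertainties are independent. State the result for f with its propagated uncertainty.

∂f/∂d_o = (d_i/(d_o+d_i))² = 0.261;  ∂f/∂d_i = (d_o/(d_o+d_i))² = 0.239
δf = √((∂f/∂d_o · δd_o)² + (∂f/∂d_i · δd_i)²) = √(0.0980 + 0.0825) = 0.425 cm
f = 12.8 cm.

12.8 ± 0.425 cm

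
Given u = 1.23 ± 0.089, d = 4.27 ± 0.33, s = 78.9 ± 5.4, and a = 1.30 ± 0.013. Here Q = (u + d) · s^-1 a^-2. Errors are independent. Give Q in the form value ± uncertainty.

0.0412 ± 0.00390

Let w = u + d = 5.50. δw = √(δu² + δd²) = √(0.00792 + 0.109) = 0.342, so δw/w = 0.0621.
Q is then a monomial in w, s, a:
δQ/Q = √((δw/w)² + (-1·δs/s)² + (-2·δa/a)²) = √(0.00386 + 0.00468 + 0.000400) = 0.0946
Q = 0.0412, so δQ = 0.0946 × 0.0412 = 0.00390.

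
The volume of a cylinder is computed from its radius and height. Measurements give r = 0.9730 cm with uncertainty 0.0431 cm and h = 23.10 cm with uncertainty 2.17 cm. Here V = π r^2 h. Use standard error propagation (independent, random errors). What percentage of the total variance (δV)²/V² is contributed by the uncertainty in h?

(δV/V)² = (2·δr/r)² + (1·δh/h)²
  r term: (2×0.0443)² = 0.00785
  h term: (1×0.0939)² = 0.00882
Total = 0.0167. Share from h = 0.00882/0.0167 = 0.529.

52.9%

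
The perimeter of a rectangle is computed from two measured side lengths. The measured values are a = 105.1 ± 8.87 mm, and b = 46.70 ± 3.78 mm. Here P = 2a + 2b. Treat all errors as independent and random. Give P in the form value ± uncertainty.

Sums and differences: (δP)² = Σ (cᵢ δxᵢ)².
  (2·δa)² = 315;  (2·δb)² = 57.2
δP = √(372) = 19.3 mm
P = 303.6 mm.

303.6 ± 19.3 mm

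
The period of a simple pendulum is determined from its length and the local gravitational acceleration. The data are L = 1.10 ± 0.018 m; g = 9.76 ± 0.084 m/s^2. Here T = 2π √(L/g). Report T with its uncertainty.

2.11 ± 0.0195 s

T is a product of powers, so relative uncertainties combine in quadrature:
  (½·δL/L)² = (0.5×0.0164)² = 6.69e-05;  (−½·δg/g)² = (-0.5×0.00861)² = 1.85e-05
δT/T = √(8.55e-05) = 0.00924
T = 2.11 s, so δT = 0.00924 × 2.11 = 0.0195 s.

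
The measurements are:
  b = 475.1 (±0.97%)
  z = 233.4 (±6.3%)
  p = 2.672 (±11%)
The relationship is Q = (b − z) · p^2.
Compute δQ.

Let u = b − z = 241.7. δu = √(δb² + δz²) = √(21.2 + 216) = 15.4, so δu/u = 0.0638.
Q is then a monomial in u, p:
δQ/Q = √((δu/u)² + (2·δp/p)²) = √(0.00406 + 0.0484) = 0.229
Q = 1726, so δQ = 0.229 × 1726 = 395.

395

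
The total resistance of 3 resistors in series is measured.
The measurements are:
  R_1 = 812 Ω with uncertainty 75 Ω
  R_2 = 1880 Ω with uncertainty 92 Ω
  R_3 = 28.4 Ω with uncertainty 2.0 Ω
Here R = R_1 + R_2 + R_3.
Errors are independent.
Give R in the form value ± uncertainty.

For a sum/difference, combine absolute errors in quadrature:
  (δR_1)² = 5620;  (δR_2)² = 8460;  (δR_3)² = 4.00
δR = √(14100) = 119 Ω
R = 2720 Ω.

2720 ± 119 Ω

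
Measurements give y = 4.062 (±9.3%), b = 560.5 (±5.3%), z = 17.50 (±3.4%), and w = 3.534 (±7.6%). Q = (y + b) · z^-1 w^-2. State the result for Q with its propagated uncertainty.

2.583 ± 0.425

Let u = y + b = 564.6. δu = √(δy² + δb²) = √(0.143 + 882) = 29.7, so δu/u = 0.0526.
Q is then a monomial in u, z, w:
δQ/Q = √((δu/u)² + (-1·δz/z)² + (-2·δw/w)²) = √(0.00277 + 0.00116 + 0.0231) = 0.164
Q = 2.583, so δQ = 0.164 × 2.583 = 0.425.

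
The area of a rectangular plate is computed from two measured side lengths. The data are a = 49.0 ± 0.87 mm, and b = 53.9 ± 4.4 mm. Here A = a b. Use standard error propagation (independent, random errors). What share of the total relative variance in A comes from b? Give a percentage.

95.5%

(δA/A)² = (1·δa/a)² + (1·δb/b)²
  a term: (1×0.0178)² = 0.000315
  b term: (1×0.0816)² = 0.00666
Total = 0.00698. Share from b = 0.00666/0.00698 = 0.955.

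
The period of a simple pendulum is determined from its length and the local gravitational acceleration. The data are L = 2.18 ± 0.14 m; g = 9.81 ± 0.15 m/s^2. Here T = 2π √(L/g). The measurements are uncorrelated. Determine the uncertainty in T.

Relative error in a monomial: (δT/T)² = Σ (nᵢ · δxᵢ/xᵢ)².
  (½·δL/L)² = (0.5×0.0642)² = 0.00103;  (−½·δg/g)² = (-0.5×0.0153)² = 5.84e-05
δT/T = √(0.00109) = 0.0330
T = 2.96 s, so δT = 0.0330 × 2.96 = 0.0978 s.

0.0978 s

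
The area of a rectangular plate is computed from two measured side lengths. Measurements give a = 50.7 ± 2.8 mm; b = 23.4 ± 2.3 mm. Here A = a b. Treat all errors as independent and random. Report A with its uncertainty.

1190 ± 134 mm^2

A is a product of powers, so relative uncertainties combine in quadrature:
  (1·δa/a)² = (1×0.0552)² = 0.00305;  (1·δb/b)² = (1×0.0983)² = 0.00966
δA/A = √(0.0127) = 0.113
A = 1190 mm^2, so δA = 0.113 × 1190 = 134 mm^2.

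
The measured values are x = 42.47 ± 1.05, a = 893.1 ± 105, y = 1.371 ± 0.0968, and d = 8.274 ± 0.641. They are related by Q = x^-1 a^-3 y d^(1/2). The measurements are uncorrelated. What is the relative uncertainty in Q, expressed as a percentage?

36.3%

Since Q is a product/quotient, work with relative uncertainties:
  (-1·δx/x)² = (-1×0.0247)² = 0.000611;  (-3·δa/a)² = (-3×0.118)² = 0.124;  (1·δy/y)² = (1×0.0706)² = 0.00499;  (½·δd/d)² = (0.5×0.0775)² = 0.00150
δQ/Q = √(0.131) = 0.363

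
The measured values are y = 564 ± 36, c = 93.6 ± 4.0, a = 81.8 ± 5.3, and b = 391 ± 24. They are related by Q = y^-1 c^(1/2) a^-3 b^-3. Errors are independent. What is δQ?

1.45e-16

Since Q is a product/quotient, work with relative uncertainties:
  (-1·δy/y)² = (-1×0.0638)² = 0.00407;  (½·δc/c)² = (0.5×0.0427)² = 0.000457;  (-3·δa/a)² = (-3×0.0648)² = 0.0378;  (-3·δb/b)² = (-3×0.0614)² = 0.0339
δQ/Q = √(0.0762) = 0.276
Q = 5.24e-16, so δQ = 0.276 × 5.24e-16 = 1.45e-16.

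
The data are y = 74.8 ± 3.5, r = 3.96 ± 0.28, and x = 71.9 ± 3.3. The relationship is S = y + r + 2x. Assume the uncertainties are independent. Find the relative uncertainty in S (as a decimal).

Each term contributes (cᵢ δxᵢ)² to (δS)²:
  (δy)² = 12.2;  (δr)² = 0.0784;  (2·δx)² = 43.6
δS = √(55.9) = 7.48
S = 223, so δS/S = 7.48/223 = 0.0336.

0.0336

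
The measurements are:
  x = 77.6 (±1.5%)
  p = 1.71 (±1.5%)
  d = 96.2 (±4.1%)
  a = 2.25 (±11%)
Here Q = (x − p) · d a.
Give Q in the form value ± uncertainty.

16400 ± 1940

Let u = x − p = 75.9. δu = √(δx² + δp²) = √(1.35 + 0.000658) = 1.16, so δu/u = 0.0153.
Q is then a monomial in u, d, a:
δQ/Q = √((δu/u)² + (1·δd/d)² + (1·δa/a)²) = √(0.000235 + 0.00168 + 0.0121) = 0.118
Q = 16400, so δQ = 0.118 × 16400 = 1940.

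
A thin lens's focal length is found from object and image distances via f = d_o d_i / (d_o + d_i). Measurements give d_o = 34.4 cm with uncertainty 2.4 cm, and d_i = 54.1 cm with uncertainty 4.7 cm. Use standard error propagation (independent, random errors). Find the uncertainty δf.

∂f/∂d_o = (d_i/(d_o+d_i))² = 0.374;  ∂f/∂d_i = (d_o/(d_o+d_i))² = 0.151
δf = √((∂f/∂d_o · δd_o)² + (∂f/∂d_i · δd_i)²) = √(0.804 + 0.504) = 1.14 cm

1.14 cm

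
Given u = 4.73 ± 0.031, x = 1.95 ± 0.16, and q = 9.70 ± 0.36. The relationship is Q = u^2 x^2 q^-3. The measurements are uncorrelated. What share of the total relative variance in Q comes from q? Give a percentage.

(δQ/Q)² = (2·δu/u)² + (2·δx/x)² + (-3·δq/q)²
  u term: (2×0.00655)² = 0.000172
  x term: (2×0.0821)² = 0.0269
  q term: (-3×0.0371)² = 0.0124
Total = 0.0395. Share from q = 0.0124/0.0395 = 0.314.

31.4%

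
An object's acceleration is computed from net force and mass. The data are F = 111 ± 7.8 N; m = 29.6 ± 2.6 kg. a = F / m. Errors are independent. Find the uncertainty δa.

Relative error in a monomial: (δa/a)² = Σ (nᵢ · δxᵢ/xᵢ)².
  (1·δF/F)² = (1×0.0703)² = 0.00494;  (-1·δm/m)² = (-1×0.0878)² = 0.00772
δa/a = √(0.0127) = 0.112
a = 3.75 m/s^2, so δa = 0.112 × 3.75 = 0.422 m/s^2.

0.422 m/s^2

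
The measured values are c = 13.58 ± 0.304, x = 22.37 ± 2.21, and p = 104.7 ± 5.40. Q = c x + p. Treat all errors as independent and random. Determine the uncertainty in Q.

31.2

Let w = c·x = 303.8. δw/w = √((1·δc/c)² + (1·δx/x)²) = √(0.000501 + 0.00976) = 0.101, so δw = 30.8.
Q = w + p: δQ = √(δw² + δp²) = √(947 + 29.2) = 31.2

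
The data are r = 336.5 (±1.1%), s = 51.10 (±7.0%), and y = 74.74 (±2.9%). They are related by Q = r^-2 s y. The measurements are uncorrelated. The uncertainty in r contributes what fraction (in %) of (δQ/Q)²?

7.78%

(δQ/Q)² = (-2·δr/r)² + (1·δs/s)² + (1·δy/y)²
  r term: (-2×0.0110)² = 0.000484
  s term: (1×0.0700)² = 0.00490
  y term: (1×0.0290)² = 0.000841
Total = 0.00623. Share from r = 0.000484/0.00623 = 0.0778.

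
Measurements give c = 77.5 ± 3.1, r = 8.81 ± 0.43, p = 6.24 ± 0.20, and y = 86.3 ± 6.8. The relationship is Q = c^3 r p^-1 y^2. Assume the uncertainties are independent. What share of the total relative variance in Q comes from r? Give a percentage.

5.59%

(δQ/Q)² = (3·δc/c)² + (1·δr/r)² + (-1·δp/p)² + (2·δy/y)²
  c term: (3×0.0400)² = 0.0144
  r term: (1×0.0488)² = 0.00238
  p term: (-1×0.0321)² = 0.00103
  y term: (2×0.0788)² = 0.0248
Total = 0.0426. Share from r = 0.00238/0.0426 = 0.0559.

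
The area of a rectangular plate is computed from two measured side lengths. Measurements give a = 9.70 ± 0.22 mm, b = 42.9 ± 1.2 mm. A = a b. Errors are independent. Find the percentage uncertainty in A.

3.60%

For a monomial A ∝ a, b, fractional errors add in quadrature:
  (1·δa/a)² = (1×0.0227)² = 0.000514;  (1·δb/b)² = (1×0.0280)² = 0.000782
δA/A = √(0.00130) = 0.0360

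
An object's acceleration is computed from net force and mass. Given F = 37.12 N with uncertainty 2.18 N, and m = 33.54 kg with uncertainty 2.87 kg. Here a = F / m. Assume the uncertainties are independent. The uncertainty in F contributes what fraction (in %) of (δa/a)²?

32.0%

(δa/a)² = (1·δF/F)² + (-1·δm/m)²
  F term: (1×0.0587)² = 0.00345
  m term: (-1×0.0856)² = 0.00732
Total = 0.0108. Share from F = 0.00345/0.0108 = 0.320.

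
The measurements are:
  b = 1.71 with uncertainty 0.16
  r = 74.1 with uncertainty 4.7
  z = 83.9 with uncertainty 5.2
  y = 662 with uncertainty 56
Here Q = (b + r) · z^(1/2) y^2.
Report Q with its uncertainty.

Let u = b + r = 75.8. δu = √(δb² + δr²) = √(0.0256 + 22.1) = 4.70, so δu/u = 0.0620.
Q is then a monomial in u, z, y:
δQ/Q = √((δu/u)² + (½·δz/z)² + (2·δy/y)²) = √(0.00385 + 0.000960 + 0.0286) = 0.183
Q = 3.04e+08, so δQ = 0.183 × 3.04e+08 = 5.56e+07.

(3.04 ± 0.556) × 10^8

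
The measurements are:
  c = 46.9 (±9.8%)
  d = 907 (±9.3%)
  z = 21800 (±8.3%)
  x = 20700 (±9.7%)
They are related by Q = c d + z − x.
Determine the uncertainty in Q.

Let p = c·d = 42500. δp/p = √((1·δc/c)² + (1·δd/d)²) = √(0.00960 + 0.00865) = 0.135, so δp = 5750.
Q = p + z − x: δQ = √(δp² + δz² + δx²) = √(3.3e+07 + 3.27e+06 + 4.03e+06) = 6350

6350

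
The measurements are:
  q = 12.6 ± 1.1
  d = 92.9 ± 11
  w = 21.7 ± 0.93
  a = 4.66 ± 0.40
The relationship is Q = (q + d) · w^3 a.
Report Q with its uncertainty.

Let u = q + d = 106. δu = √(δq² + δd²) = √(1.21 + 121) = 11.1, so δu/u = 0.105.
Q is then a monomial in u, w, a:
δQ/Q = √((δu/u)² + (3·δw/w)² + (1·δa/a)²) = √(0.0110 + 0.0165 + 0.00737) = 0.187
Q = 5.02e+06, so δQ = 0.187 × 5.02e+06 = 9.38e+05.

(5.02 ± 0.938) × 10^6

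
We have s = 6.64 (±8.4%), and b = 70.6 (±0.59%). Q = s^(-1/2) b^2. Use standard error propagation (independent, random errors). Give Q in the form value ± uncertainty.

Each factor contributes (exponent × relative error)² to (δQ/Q)²:
  (−½·δs/s)² = (-0.5×0.0840)² = 0.00176;  (2·δb/b)² = (2×0.00590)² = 0.000139
δQ/Q = √(0.00190) = 0.0436
Q = 1930, so δQ = 0.0436 × 1930 = 84.4.

1930 ± 84.4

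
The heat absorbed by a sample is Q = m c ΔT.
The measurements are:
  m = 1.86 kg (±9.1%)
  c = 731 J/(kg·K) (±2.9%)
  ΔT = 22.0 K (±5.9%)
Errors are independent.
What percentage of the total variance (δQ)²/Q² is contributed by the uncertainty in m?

65.7%

(δQ/Q)² = (1·δm/m)² + (1·δc/c)² + (1·δΔT/ΔT)²
  m term: (1×0.0910)² = 0.00828
  c term: (1×0.0290)² = 0.000841
  ΔT term: (1×0.0590)² = 0.00348
Total = 0.0126. Share from m = 0.00828/0.0126 = 0.657.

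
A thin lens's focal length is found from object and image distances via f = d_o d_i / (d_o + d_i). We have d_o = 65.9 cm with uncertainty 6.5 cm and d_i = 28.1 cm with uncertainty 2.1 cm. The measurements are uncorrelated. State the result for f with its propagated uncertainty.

∂f/∂d_o = (d_i/(d_o+d_i))² = 0.0894;  ∂f/∂d_i = (d_o/(d_o+d_i))² = 0.491
δf = √((∂f/∂d_o · δd_o)² + (∂f/∂d_i · δd_i)²) = √(0.337 + 1.07) = 1.18 cm
f = 19.7 cm.

19.7 ± 1.18 cm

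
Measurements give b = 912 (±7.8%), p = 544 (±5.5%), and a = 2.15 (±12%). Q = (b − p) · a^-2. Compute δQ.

Let u = b − p = 368. δu = √(δb² + δp²) = √(5060 + 895) = 77.2, so δu/u = 0.210.
Q is then a monomial in u, a:
δQ/Q = √((δu/u)² + (-2·δa/a)²) = √(0.0440 + 0.0576) = 0.319
Q = 79.6, so δQ = 0.319 × 79.6 = 25.4.

25.4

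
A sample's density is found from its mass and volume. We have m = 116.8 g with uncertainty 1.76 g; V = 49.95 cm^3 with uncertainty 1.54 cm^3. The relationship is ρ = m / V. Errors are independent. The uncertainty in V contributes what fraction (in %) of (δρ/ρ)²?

(δρ/ρ)² = (1·δm/m)² + (-1·δV/V)²
  m term: (1×0.0151)² = 0.000227
  V term: (-1×0.0308)² = 0.000951
Total = 0.00118. Share from V = 0.000951/0.00118 = 0.807.

80.7%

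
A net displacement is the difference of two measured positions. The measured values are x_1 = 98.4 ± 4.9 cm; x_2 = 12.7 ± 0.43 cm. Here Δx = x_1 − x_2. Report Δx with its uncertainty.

85.7 ± 4.92 cm

Δx is a linear combination, so absolute uncertainties add in quadrature:
  (δx_1)² = 24.0;  (δx_2)² = 0.185
δΔx = √(24.2) = 4.92 cm
Δx = 85.7 cm.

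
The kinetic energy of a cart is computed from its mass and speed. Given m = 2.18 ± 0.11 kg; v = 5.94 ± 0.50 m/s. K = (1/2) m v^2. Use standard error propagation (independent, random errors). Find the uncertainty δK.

6.76 J

Relative error in a monomial: (δK/K)² = Σ (nᵢ · δxᵢ/xᵢ)².
  (1·δm/m)² = (1×0.0505)² = 0.00255;  (2·δv/v)² = (2×0.0842)² = 0.0283
δK/K = √(0.0309) = 0.176
K = 38.5 J, so δK = 0.176 × 38.5 = 6.76 J.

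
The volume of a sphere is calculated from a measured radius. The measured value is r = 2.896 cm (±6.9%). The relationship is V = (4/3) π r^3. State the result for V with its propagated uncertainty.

Since V is a product/quotient, work with relative uncertainties:
  (3·δr/r)² = (3×0.0690)² = 0.0428
δV/V = √(0.0428) = 0.207
V = 101.7 cm^3, so δV = 0.207 × 101.7 = 21.1 cm^3.

101.7 ± 21.1 cm^3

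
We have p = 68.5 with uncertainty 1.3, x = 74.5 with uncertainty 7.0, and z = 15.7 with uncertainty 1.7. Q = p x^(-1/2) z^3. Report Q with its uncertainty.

Since Q is a product/quotient, work with relative uncertainties:
  (1·δp/p)² = (1×0.0190)² = 0.000360;  (−½·δx/x)² = (-0.5×0.0940)² = 0.00221;  (3·δz/z)² = (3×0.108)² = 0.106
δQ/Q = √(0.108) = 0.329
Q = 30700, so δQ = 0.329 × 30700 = 10100.

30700 ± 10100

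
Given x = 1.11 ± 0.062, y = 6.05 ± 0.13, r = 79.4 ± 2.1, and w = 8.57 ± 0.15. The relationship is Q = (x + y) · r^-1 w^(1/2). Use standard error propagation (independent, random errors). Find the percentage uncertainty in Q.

3.44%

Let u = x + y = 7.16. δu = √(δx² + δy²) = √(0.00384 + 0.0169) = 0.144, so δu/u = 0.0201.
Q is then a monomial in u, r, w:
δQ/Q = √((δu/u)² + (-1·δr/r)² + (½·δw/w)²) = √(0.000405 + 0.000700 + 7.66e-05) = 0.0344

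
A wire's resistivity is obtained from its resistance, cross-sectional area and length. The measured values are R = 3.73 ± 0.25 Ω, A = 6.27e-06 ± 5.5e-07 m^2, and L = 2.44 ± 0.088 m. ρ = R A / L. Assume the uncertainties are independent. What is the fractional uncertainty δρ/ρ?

Relative error in a monomial: (δρ/ρ)² = Σ (nᵢ · δxᵢ/xᵢ)².
  (1·δR/R)² = (1×0.0670)² = 0.00449;  (1·δA/A)² = (1×0.0877)² = 0.00769;  (-1·δL/L)² = (-1×0.0361)² = 0.00130
δρ/ρ = √(0.0135) = 0.116

0.116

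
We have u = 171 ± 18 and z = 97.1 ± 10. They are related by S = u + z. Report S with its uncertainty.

268 ± 20.6

Absolute uncertainties add in quadrature for a linear combination:
  (δu)² = 324;  (δz)² = 100
δS = √(424) = 20.6
S = 268.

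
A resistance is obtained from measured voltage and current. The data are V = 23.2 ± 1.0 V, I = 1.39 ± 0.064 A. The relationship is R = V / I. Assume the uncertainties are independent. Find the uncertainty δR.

For a monomial R ∝ V, I^-1, fractional errors add in quadrature:
  (1·δV/V)² = (1×0.0431)² = 0.00186;  (-1·δI/I)² = (-1×0.0460)² = 0.00212
δR/R = √(0.00398) = 0.0631
R = 16.7 Ω, so δR = 0.0631 × 16.7 = 1.05 Ω.

1.05 Ω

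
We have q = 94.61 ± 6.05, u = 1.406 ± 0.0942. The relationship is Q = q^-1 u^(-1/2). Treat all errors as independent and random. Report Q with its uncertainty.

For a monomial Q ∝ q^-1, u^(-1/2), fractional errors add in quadrature:
  (-1·δq/q)² = (-1×0.0639)² = 0.00409;  (−½·δu/u)² = (-0.5×0.0670)² = 0.00112
δQ/Q = √(0.00521) = 0.0722
Q = 0.008914, so δQ = 0.0722 × 0.008914 = 0.000643.

0.008914 ± 0.000643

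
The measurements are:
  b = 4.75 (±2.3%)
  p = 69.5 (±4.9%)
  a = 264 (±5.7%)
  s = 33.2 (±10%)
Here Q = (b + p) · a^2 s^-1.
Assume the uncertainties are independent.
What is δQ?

24700

Let u = b + p = 74.2. δu = √(δb² + δp²) = √(0.0119 + 11.6) = 3.41, so δu/u = 0.0459.
Q is then a monomial in u, a, s:
δQ/Q = √((δu/u)² + (2·δa/a)² + (-1·δs/s)²) = √(0.00211 + 0.0130 + 0.0100) = 0.158
Q = 1.56e+05, so δQ = 0.158 × 1.56e+05 = 24700.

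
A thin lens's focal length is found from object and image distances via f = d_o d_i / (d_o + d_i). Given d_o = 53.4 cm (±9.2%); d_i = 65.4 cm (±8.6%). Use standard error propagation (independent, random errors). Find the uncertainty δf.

∂f/∂d_o = (d_i/(d_o+d_i))² = 0.303;  ∂f/∂d_i = (d_o/(d_o+d_i))² = 0.202
δf = √((∂f/∂d_o · δd_o)² + (∂f/∂d_i · δd_i)²) = √(2.22 + 1.29) = 1.87 cm

1.87 cm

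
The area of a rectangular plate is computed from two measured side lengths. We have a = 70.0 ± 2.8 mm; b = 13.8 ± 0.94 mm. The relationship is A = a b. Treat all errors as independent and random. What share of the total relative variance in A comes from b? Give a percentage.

(δA/A)² = (1·δa/a)² + (1·δb/b)²
  a term: (1×0.0400)² = 0.00160
  b term: (1×0.0681)² = 0.00464
Total = 0.00624. Share from b = 0.00464/0.00624 = 0.744.

74.4%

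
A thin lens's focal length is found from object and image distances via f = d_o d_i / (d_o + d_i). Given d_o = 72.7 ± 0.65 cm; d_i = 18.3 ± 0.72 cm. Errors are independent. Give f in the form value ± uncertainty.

14.6 ± 0.460 cm

∂f/∂d_o = (d_i/(d_o+d_i))² = 0.0404;  ∂f/∂d_i = (d_o/(d_o+d_i))² = 0.638
δf = √((∂f/∂d_o · δd_o)² + (∂f/∂d_i · δd_i)²) = √(0.000691 + 0.211) = 0.460 cm
f = 14.6 cm.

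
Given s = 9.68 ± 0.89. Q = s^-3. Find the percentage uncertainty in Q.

27.6%

Since Q is a product/quotient, work with relative uncertainties:
  (-3·δs/s)² = (-3×0.0919)² = 0.0761
δQ/Q = √(0.0761) = 0.276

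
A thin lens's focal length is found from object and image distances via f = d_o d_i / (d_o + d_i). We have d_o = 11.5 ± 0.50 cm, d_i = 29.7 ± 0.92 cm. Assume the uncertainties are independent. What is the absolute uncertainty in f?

0.270 cm

∂f/∂d_o = (d_i/(d_o+d_i))² = 0.520;  ∂f/∂d_i = (d_o/(d_o+d_i))² = 0.0779
δf = √((∂f/∂d_o · δd_o)² + (∂f/∂d_i · δd_i)²) = √(0.0675 + 0.00514) = 0.270 cm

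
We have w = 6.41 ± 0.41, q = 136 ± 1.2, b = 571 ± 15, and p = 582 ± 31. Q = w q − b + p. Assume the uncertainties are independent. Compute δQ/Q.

Let h = w·q = 872. δh/h = √((1·δw/w)² + (1·δq/q)²) = √(0.00409 + 7.79e-05) = 0.0646, so δh = 56.3.
Q = h − b + p: δQ = √(δh² + δb² + δp²) = √(3170 + 225 + 961) = 66.0
Q = 883, so δQ/Q = 66.0/883 = 0.0748.

0.0748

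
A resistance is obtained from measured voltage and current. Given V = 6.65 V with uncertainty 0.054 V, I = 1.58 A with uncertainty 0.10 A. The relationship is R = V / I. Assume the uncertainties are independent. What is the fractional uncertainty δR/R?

0.0638

Since R is a product/quotient, work with relative uncertainties:
  (1·δV/V)² = (1×0.00812)² = 6.59e-05;  (-1·δI/I)² = (-1×0.0633)² = 0.00401
δR/R = √(0.00407) = 0.0638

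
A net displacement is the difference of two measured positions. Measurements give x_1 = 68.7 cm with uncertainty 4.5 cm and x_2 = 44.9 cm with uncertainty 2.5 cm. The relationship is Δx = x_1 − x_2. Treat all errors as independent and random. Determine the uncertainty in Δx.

5.15 cm

Δx is a linear combination, so absolute uncertainties add in quadrature:
  (δx_1)² = 20.2;  (δx_2)² = 6.25
δΔx = √(26.5) = 5.15 cm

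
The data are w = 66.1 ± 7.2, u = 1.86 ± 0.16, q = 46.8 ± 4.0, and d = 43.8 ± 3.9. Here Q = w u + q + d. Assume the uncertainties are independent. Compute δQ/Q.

0.0841

Let p = w·u = 123. δp/p = √((1·δw/w)² + (1·δu/u)²) = √(0.0119 + 0.00740) = 0.139, so δp = 17.1.
Q = p + q + d: δQ = √(δp² + δq² + δd²) = √(291 + 16.0 + 15.2) = 18.0
Q = 214, so δQ/Q = 18.0/214 = 0.0841.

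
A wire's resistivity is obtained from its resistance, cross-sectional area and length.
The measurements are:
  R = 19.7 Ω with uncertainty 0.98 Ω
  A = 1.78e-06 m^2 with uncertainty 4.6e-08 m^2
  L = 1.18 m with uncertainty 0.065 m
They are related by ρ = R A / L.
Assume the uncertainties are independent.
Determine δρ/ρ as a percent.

7.86%

Each factor contributes (exponent × relative error)² to (δρ/ρ)²:
  (1·δR/R)² = (1×0.0497)² = 0.00247;  (1·δA/A)² = (1×0.0258)² = 0.000668;  (-1·δL/L)² = (-1×0.0551)² = 0.00303
δρ/ρ = √(0.00618) = 0.0786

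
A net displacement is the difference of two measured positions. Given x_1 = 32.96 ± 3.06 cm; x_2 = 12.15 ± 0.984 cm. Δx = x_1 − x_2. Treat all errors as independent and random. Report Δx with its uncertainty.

Each term contributes (cᵢ δxᵢ)² to (δΔx)²:
  (δx_1)² = 9.36;  (δx_2)² = 0.968
δΔx = √(10.3) = 3.21 cm
Δx = 20.81 cm.

20.81 ± 3.21 cm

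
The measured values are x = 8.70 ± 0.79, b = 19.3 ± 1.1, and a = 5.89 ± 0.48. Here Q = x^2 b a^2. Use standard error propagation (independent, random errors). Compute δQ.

Q is a product of powers, so relative uncertainties combine in quadrature:
  (2·δx/x)² = (2×0.0908)² = 0.0330;  (1·δb/b)² = (1×0.0570)² = 0.00325;  (2·δa/a)² = (2×0.0815)² = 0.0266
δQ/Q = √(0.0628) = 0.251
Q = 50700, so δQ = 0.251 × 50700 = 12700.

12700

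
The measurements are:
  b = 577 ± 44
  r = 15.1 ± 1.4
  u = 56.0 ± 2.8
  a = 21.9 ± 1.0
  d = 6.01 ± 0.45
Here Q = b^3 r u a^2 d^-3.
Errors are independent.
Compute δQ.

1.25e+11

Relative error in a monomial: (δQ/Q)² = Σ (nᵢ · δxᵢ/xᵢ)².
  (3·δb/b)² = (3×0.0763)² = 0.0523;  (1·δr/r)² = (1×0.0927)² = 0.00860;  (1·δu/u)² = (1×0.0500)² = 0.00250;  (2·δa/a)² = (2×0.0457)² = 0.00834;  (-3·δd/d)² = (-3×0.0749)² = 0.0505
δQ/Q = √(0.122) = 0.350
Q = 3.59e+11, so δQ = 0.350 × 3.59e+11 = 1.25e+11.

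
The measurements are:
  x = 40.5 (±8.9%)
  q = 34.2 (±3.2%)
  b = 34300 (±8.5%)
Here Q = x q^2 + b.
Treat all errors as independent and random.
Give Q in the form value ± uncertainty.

81700 ± 5960

Let p = x·q^2 = 47400. δp/p = √((1·δx/x)² + (2·δq/q)²) = √(0.00792 + 0.00410) = 0.110, so δp = 5190.
Q = p + b: δQ = √(δp² + δb²) = √(2.7e+07 + 8.5e+06) = 5960
Q = 81700.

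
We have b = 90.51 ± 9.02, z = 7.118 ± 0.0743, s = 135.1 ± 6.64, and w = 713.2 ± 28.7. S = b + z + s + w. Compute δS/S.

0.0326

Sums and differences: (δS)² = Σ (cᵢ δxᵢ)².
  (δb)² = 81.4;  (δz)² = 0.00552;  (δs)² = 44.1;  (δw)² = 824
δS = √(949) = 30.8
S = 945.9, so δS/S = 30.8/945.9 = 0.0326.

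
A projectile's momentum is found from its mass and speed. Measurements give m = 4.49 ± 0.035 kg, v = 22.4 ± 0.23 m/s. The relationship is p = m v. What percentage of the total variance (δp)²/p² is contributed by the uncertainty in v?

63.4%

(δp/p)² = (1·δm/m)² + (1·δv/v)²
  m term: (1×0.00780)² = 6.08e-05
  v term: (1×0.0103)² = 0.000105
Total = 0.000166. Share from v = 0.000105/0.000166 = 0.634.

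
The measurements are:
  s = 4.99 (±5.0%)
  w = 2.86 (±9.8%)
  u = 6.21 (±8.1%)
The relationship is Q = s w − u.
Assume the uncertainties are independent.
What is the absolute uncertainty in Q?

1.65

Let p = s·w = 14.3. δp/p = √((1·δs/s)² + (1·δw/w)²) = √(0.00250 + 0.00960) = 0.110, so δp = 1.57.
Q = p − u: δQ = √(δp² + δu²) = √(2.47 + 0.253) = 1.65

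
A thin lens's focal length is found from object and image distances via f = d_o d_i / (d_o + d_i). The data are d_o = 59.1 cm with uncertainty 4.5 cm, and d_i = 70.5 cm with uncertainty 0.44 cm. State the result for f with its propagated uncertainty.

∂f/∂d_o = (d_i/(d_o+d_i))² = 0.296;  ∂f/∂d_i = (d_o/(d_o+d_i))² = 0.208
δf = √((∂f/∂d_o · δd_o)² + (∂f/∂d_i · δd_i)²) = √(1.77 + 0.00837) = 1.33 cm
f = 32.1 cm.

32.1 ± 1.33 cm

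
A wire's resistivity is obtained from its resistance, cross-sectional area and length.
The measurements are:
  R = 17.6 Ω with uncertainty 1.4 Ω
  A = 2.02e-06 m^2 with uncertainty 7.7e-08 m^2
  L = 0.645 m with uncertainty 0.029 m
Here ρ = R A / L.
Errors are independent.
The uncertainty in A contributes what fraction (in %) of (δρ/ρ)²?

(δρ/ρ)² = (1·δR/R)² + (1·δA/A)² + (-1·δL/L)²
  R term: (1×0.0795)² = 0.00633
  A term: (1×0.0381)² = 0.00145
  L term: (-1×0.0450)² = 0.00202
Total = 0.00980. Share from A = 0.00145/0.00980 = 0.148.

14.8%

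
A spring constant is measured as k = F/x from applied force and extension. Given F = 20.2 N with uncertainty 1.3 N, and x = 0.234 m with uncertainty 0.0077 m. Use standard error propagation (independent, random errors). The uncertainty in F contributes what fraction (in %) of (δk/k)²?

(δk/k)² = (1·δF/F)² + (-1·δx/x)²
  F term: (1×0.0644)² = 0.00414
  x term: (-1×0.0329)² = 0.00108
Total = 0.00522. Share from F = 0.00414/0.00522 = 0.793.

79.3%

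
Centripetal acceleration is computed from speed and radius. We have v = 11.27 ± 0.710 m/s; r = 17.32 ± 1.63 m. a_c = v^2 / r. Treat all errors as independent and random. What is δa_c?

Products/powers → add relative errors in quadrature, weighted by exponent:
  (2·δv/v)² = (2×0.0630)² = 0.0159;  (-1·δr/r)² = (-1×0.0941)² = 0.00886
δa_c/a_c = √(0.0247) = 0.157
a_c = 7.333 m/s^2, so δa_c = 0.157 × 7.333 = 1.15 m/s^2.

1.15 m/s^2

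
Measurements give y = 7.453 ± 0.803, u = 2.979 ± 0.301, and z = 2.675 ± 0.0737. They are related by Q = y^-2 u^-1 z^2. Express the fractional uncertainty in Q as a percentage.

24.4%

For a monomial Q ∝ y^-2, u^-1, z^2, fractional errors add in quadrature:
  (-2·δy/y)² = (-2×0.108)² = 0.0464;  (-1·δu/u)² = (-1×0.101)² = 0.0102;  (2·δz/z)² = (2×0.0276)² = 0.00304
δQ/Q = √(0.0597) = 0.244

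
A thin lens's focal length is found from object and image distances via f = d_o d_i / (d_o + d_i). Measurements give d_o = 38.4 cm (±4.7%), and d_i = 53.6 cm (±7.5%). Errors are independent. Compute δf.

0.930 cm

∂f/∂d_o = (d_i/(d_o+d_i))² = 0.339;  ∂f/∂d_i = (d_o/(d_o+d_i))² = 0.174
δf = √((∂f/∂d_o · δd_o)² + (∂f/∂d_i · δd_i)²) = √(0.375 + 0.490) = 0.930 cm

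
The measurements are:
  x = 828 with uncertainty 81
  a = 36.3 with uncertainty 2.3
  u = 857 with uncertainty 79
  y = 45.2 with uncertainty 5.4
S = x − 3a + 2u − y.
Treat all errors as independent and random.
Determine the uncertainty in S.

178

Sums and differences: (δS)² = Σ (cᵢ δxᵢ)².
  (δx)² = 6560;  (3·δa)² = 47.6;  (2·δu)² = 25000;  (δy)² = 29.2
δS = √(31600) = 178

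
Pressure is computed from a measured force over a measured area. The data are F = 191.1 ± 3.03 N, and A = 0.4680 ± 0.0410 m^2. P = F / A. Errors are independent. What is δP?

36.4 Pa

Products/powers → add relative errors in quadrature, weighted by exponent:
  (1·δF/F)² = (1×0.0159)² = 0.000251;  (-1·δA/A)² = (-1×0.0876)² = 0.00767
δP/P = √(0.00793) = 0.0890
P = 408.3 Pa, so δP = 0.0890 × 408.3 = 36.4 Pa.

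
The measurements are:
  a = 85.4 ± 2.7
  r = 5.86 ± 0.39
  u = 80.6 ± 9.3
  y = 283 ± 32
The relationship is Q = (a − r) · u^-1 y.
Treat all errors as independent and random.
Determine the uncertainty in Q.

46.1

Let w = a − r = 79.5. δw = √(δa² + δr²) = √(7.29 + 0.152) = 2.73, so δw/w = 0.0343.
Q is then a monomial in w, u, y:
δQ/Q = √((δw/w)² + (-1·δu/u)² + (1·δy/y)²) = √(0.00118 + 0.0133 + 0.0128) = 0.165
Q = 279, so δQ = 0.165 × 279 = 46.1.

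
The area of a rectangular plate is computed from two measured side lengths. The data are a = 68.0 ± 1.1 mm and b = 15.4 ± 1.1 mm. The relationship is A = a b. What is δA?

76.7 mm^2

For a monomial A ∝ a, b, fractional errors add in quadrature:
  (1·δa/a)² = (1×0.0162)² = 0.000262;  (1·δb/b)² = (1×0.0714)² = 0.00510
δA/A = √(0.00536) = 0.0732
A = 1050 mm^2, so δA = 0.0732 × 1050 = 76.7 mm^2.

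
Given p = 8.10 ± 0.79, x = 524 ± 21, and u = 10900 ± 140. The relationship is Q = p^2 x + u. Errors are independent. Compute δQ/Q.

Let w = p^2·x = 34400. δw/w = √((2·δp/p)² + (1·δx/x)²) = √(0.0380 + 0.00161) = 0.199, so δw = 6850.
Q = w + u: δQ = √(δw² + δu²) = √(4.69e+07 + 19600) = 6850
Q = 45300, so δQ/Q = 6850/45300 = 0.151.

0.151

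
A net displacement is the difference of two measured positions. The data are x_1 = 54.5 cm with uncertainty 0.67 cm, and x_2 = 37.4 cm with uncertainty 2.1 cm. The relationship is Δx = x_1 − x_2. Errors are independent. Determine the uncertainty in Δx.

Sums and differences: (δΔx)² = Σ (cᵢ δxᵢ)².
  (δx_1)² = 0.449;  (δx_2)² = 4.41
δΔx = √(4.86) = 2.20 cm

2.20 cm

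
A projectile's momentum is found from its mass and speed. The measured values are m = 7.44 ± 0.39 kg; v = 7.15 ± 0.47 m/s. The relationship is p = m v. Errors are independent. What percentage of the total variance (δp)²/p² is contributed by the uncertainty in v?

(δp/p)² = (1·δm/m)² + (1·δv/v)²
  m term: (1×0.0524)² = 0.00275
  v term: (1×0.0657)² = 0.00432
Total = 0.00707. Share from v = 0.00432/0.00707 = 0.611.

61.1%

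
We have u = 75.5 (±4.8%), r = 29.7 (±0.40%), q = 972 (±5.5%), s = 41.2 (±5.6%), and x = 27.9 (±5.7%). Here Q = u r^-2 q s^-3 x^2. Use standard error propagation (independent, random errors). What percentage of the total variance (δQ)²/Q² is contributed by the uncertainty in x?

(δQ/Q)² = (1·δu/u)² + (-2·δr/r)² + (1·δq/q)² + (-3·δs/s)² + (2·δx/x)²
  u term: (1×0.0480)² = 0.00230
  r term: (-2×0.00400)² = 6.4e-05
  q term: (1×0.0550)² = 0.00302
  s term: (-3×0.0560)² = 0.0282
  x term: (2×0.0570)² = 0.0130
Total = 0.0466. Share from x = 0.0130/0.0466 = 0.279.

27.9%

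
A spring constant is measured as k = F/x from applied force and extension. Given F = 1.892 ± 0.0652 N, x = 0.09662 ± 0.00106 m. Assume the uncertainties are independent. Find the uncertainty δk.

0.708 N/m

k is a product of powers, so relative uncertainties combine in quadrature:
  (1·δF/F)² = (1×0.0345)² = 0.00119;  (-1·δx/x)² = (-1×0.0110)² = 0.000120
δk/k = √(0.00131) = 0.0362
k = 19.58 N/m, so δk = 0.0362 × 19.58 = 0.708 N/m.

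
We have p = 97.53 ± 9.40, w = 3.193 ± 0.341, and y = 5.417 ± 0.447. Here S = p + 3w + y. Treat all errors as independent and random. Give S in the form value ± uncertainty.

112.5 ± 9.47

S is a linear combination, so absolute uncertainties add in quadrature:
  (δp)² = 88.4;  (3·δw)² = 1.05;  (δy)² = 0.200
δS = √(89.6) = 9.47
S = 112.5.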